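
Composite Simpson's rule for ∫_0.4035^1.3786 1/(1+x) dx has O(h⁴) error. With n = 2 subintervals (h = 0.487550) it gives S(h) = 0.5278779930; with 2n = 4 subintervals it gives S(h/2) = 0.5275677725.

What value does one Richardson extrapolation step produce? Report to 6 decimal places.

With r = 4 the leading error scales as h^4, so the weight is 2^4 = 16.
16×0.5275677725 − 0.5278779930 = 7.9132063670
Denominator 16 − 1 = 15.
(16×0.5275677725 − 0.5278779930)/(16 − 1) = 0.5275470911

0.527547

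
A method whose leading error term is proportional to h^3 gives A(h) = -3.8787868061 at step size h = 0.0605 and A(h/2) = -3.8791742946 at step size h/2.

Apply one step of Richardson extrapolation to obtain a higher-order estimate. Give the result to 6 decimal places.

r = 3, so 2^r = 8.
Top: 8(-3.8791742946) − (-3.8787868061) = -27.1546075507
(8·(-3.8791742946) − (-3.8787868061))/(8 − 1) = -3.8792296501

-3.879230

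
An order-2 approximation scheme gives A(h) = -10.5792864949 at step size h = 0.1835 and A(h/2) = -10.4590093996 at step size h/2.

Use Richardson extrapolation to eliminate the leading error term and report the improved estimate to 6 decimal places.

Leading term ∝ h^2; use weight 4 = 2^2.
2^2 × A(h/2) = -41.8360375984; minus A(h) gives -31.2567511035.
Divide by 2^2 − 1 = 3.
(4 × (-10.4590093996) − (-10.5792864949))/(4 − 1) = -10.4189170345
Gap between inputs: 1.203e-01; correction applied: +0.0400923651.

-10.418917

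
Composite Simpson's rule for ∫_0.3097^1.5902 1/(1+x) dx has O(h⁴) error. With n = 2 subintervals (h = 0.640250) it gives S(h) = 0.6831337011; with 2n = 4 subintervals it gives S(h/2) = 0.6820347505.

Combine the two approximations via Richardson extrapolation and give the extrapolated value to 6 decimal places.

0.681961

Error is O(h^4); halving h shrinks it by 2^4 = 16.
Numerator 16·A(h/2) − A(h) = 16·0.6820347505 − 0.6831337011 = 10.2294223069
(16·0.6820347505 − 0.6831337011)/(16 − 1) = 0.6819614871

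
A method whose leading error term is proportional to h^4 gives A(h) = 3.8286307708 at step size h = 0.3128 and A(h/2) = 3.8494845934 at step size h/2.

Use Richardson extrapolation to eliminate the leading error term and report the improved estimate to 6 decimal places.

3.850875

Method order is 4; weight 2^4 = 16.
Top: 16(3.8494845934) − (3.8286307708) = 57.7631227236
Extrapolated: 57.7631227236 / 15 = 3.8508748482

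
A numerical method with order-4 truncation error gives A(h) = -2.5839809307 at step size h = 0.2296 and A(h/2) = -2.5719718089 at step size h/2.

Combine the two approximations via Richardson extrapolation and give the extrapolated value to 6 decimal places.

With r = 4 the leading error scales as h^4, so the weight is 2^4 = 16.
16×(-2.5719718089) = -41.1515489424; (-41.1515489424) − (-2.5839809307) = -38.5675680117
Denominator 16 − 1 = 15.
Extrapolated: (-38.5675680117) / 15 = -2.5711712008
Correction |R − A(h/2)| = 8.006e-04; gap |A(h/2) − A(h)| = 1.201e-02.

-2.571171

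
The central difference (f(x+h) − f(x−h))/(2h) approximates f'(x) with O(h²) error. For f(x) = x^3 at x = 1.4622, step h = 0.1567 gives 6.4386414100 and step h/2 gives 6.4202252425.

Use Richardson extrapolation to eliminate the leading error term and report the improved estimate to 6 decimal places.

r = 2: numerator weight 4, denominator 3.
4×6.4202252425 = 25.6809009700; subtract 6.4386414100 → 19.2422595600
Denominator 4 − 1 = 3.
(4×6.4202252425 − 6.4386414100)/(4 − 1) = 6.4140865200
Gap between inputs: 1.842e-02; correction applied: −0.0061387225.

6.414087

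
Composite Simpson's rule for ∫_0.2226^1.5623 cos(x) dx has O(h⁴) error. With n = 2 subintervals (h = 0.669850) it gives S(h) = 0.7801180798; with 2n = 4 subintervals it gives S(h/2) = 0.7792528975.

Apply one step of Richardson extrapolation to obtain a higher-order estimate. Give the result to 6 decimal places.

The method has order 4: 2^4 = 16.
2^4 × A(h/2) = 12.4680463600; minus A(h) gives 11.6879282802.
Denominator 16 − 1 = 15.
Result: 0.7791952187
Gap between inputs: 8.652e-04; correction applied: −0.0000576788.

0.779195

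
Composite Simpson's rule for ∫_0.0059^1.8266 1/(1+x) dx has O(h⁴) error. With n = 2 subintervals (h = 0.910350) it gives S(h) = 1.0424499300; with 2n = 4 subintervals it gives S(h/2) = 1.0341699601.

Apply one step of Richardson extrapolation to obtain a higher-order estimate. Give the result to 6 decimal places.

1.033618

The method has order 4: 2^4 = 16.
16×1.0341699601 − 1.0424499300 = 15.5042694316
Divide by 2^4 − 1 = 15.
Extrapolated: 15.5042694316 / 15 = 1.0336179621
Gap between inputs: 8.280e-03; correction applied: −0.0005519980.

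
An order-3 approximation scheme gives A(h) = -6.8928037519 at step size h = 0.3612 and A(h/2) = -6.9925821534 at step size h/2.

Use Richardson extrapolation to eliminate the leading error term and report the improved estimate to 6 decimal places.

r = 3: numerator weight 8, denominator 7.
8 × (-6.9925821534) = -55.9406572272; subtract (-6.8928037519) → -49.0478534753
Divide by 2^3 − 1 = 7.
So the Richardson estimate is -7.0068362108.
Gap between inputs: 9.978e-02; correction applied: −0.0142540574.

-7.006836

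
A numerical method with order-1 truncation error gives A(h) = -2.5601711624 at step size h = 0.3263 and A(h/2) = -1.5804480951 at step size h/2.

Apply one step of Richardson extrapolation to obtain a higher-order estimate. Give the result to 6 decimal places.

r = 1: numerator weight 2, denominator 1.
Numerator 2·A(h/2) − A(h) = 2·(-1.5804480951) − (-2.5601711624) = -0.6007250278
Extrapolated: (-0.6007250278) / 1 = -0.6007250278

-0.600725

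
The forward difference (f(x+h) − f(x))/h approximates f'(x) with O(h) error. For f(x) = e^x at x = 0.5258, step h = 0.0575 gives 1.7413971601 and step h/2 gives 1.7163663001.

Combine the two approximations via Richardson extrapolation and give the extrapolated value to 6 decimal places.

1.691335

Method order is 1; weight 2^1 = 2.
2 × 1.7163663001 = 3.4327326002; subtract 1.7413971601 → 1.6913354401
Divide by 2^1 − 1 = 1.
Extrapolated: 1.6913354401 / 1 = 1.6913354401
Shift from A(h/2): −0.0250308600.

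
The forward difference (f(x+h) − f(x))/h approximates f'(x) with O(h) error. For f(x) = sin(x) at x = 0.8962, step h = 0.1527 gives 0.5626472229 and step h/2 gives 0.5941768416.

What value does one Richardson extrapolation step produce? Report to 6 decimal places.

r = 1, so 2^r = 2.
Top: 2(0.5941768416) − (0.5626472229) = 0.6257064603
R = 0.6257064603/1 = 0.6257064603

0.625706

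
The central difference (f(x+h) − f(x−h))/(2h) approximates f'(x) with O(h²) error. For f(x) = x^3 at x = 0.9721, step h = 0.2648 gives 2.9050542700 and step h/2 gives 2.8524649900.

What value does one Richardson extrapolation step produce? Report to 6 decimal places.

Error is O(h^2); halving h shrinks it by 2^2 = 4.
4 × 2.8524649900 = 11.4098599600; 11.4098599600 − 2.9050542700 = 8.5048056900
Divide by 2^2 − 1 = 3.
So the Richardson estimate is 2.8349352300.

2.834935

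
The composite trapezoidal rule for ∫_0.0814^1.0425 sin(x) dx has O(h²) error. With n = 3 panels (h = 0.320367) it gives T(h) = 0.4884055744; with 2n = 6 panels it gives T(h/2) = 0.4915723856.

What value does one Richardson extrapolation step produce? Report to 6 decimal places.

r = 2: numerator weight 4, denominator 3.
Weighted: 1.9662895424 − 0.4884055744 = 1.4778839680
Divide by 2^2 − 1 = 3.
So the Richardson estimate is 0.4926279893.

0.492628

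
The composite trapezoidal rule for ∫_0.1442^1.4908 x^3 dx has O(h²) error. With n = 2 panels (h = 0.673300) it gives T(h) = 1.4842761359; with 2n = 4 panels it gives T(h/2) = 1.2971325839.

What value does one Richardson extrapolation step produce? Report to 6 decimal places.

Leading term ∝ h^2; use weight 4 = 2^2.
Weighted: 5.1885303356 − 1.4842761359 = 3.7042541997
Divide by 2^2 − 1 = 3.
Extrapolated: 3.7042541997 / 3 = 1.2347513999
Correction |R − A(h/2)| = 6.238e-02; gap |A(h/2) − A(h)| = 1.871e-01.

1.234751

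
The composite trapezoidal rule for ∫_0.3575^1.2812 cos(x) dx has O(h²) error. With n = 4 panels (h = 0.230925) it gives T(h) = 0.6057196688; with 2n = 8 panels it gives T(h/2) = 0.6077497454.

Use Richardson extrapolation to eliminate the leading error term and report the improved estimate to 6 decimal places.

0.608426

Order 2 gives 2^r = 4 and 2^r − 1 = 3.
4*0.6077497454 − 0.6057196688 = 1.8252793128
R = 1.8252793128/3 = 0.6084264376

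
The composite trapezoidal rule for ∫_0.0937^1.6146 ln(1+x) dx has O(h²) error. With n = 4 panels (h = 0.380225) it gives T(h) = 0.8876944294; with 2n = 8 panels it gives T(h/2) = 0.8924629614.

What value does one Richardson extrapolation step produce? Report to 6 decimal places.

0.894052

Error is O(h^2); halving h shrinks it by 2^2 = 4.
Weighted: 3.5698518456 − 0.8876944294 = 2.6821574162
Denominator 4 − 1 = 3.
(4×0.8924629614 − 0.8876944294)/(4 − 1) = 0.8940524721
Gap between inputs: 4.769e-03; correction applied: +0.0015895107.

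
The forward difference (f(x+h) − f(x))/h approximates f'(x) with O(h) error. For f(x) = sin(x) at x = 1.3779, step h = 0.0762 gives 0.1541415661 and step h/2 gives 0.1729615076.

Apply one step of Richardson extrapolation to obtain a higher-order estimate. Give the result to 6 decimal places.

The method has order 1: 2^1 = 2.
Top: 2(0.1729615076) − (0.1541415661) = 0.1917814491
(2*0.1729615076 − 0.1541415661)/(2 − 1) = 0.1917814491

0.191781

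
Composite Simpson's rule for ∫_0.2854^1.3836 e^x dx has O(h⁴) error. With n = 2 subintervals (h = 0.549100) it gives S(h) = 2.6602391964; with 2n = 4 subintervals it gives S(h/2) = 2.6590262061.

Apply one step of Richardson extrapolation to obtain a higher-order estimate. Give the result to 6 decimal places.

2.658945

Error is O(h^4); halving h shrinks it by 2^4 = 16.
Top: 16(2.6590262061) − (2.6602391964) = 39.8841801012
Divide by 2^4 − 1 = 15.
Extrapolated: 39.8841801012 / 15 = 2.6589453401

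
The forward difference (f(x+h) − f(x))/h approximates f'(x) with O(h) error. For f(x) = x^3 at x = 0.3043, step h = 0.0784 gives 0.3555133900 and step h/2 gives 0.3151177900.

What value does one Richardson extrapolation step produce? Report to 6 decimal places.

0.274722

Leading term ∝ h^1; use weight 2 = 2^1.
Top: 2(0.3151177900) − (0.3555133900) = 0.2747221900
Divide by 2^1 − 1 = 1.
So the Richardson estimate is 0.2747221900.
Gap between inputs: 4.040e-02; correction applied: −0.0403956000.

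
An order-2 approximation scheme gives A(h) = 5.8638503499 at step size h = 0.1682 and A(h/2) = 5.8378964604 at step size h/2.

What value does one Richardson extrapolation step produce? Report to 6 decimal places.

With r = 2 the leading error scales as h^2, so the weight is 2^2 = 4.
4*5.8378964604 = 23.3515858416; subtract 5.8638503499 → 17.4877354917
Divide by 2^2 − 1 = 3.
R = 17.4877354917/3 = 5.8292451639

5.829245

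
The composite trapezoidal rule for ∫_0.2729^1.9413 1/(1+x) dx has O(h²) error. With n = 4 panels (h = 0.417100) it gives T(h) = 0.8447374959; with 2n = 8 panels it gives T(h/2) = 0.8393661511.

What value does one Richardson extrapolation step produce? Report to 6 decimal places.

Order 2 gives 2^r = 4 and 2^r − 1 = 3.
Weighted: 3.3574646044 − 0.8447374959 = 2.5127271085
(4*0.8393661511 − 0.8447374959)/(4 − 1) = 0.8375757028
Gap between inputs: 5.371e-03; correction applied: −0.0017904483.

0.837576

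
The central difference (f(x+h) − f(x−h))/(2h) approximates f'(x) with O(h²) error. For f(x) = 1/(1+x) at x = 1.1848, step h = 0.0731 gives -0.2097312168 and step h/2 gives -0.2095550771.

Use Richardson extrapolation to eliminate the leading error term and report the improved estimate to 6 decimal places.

The method has order 2: 2^2 = 4.
4*(-0.2095550771) = -0.8382203084; subtract (-0.2097312168) → -0.6284890916
Denominator 4 − 1 = 3.
(4*(-0.2095550771) − (-0.2097312168))/(4 − 1) = -0.2094963639

-0.209496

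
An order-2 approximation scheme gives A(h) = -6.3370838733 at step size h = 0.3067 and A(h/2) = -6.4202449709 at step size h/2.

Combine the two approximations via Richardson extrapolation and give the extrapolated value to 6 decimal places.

-6.447965

The method has order 2: 2^2 = 4.
Top: 4(-6.4202449709) − (-6.3370838733) = -19.3438960103
Denominator 4 − 1 = 3.
So the Richardson estimate is -6.4479653368.
Correction |R − A(h/2)| = 2.772e-02; gap |A(h/2) − A(h)| = 8.316e-02.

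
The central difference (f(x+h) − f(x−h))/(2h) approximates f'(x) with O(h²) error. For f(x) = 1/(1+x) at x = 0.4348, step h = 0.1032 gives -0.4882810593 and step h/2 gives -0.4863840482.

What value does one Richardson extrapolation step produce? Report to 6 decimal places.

r = 2, so 2^r = 4.
2^2·A(h/2) = -1.9455361928; minus A(h) gives -1.4572551335.
Denominator 4 − 1 = 3.
So the Richardson estimate is -0.4857517112.

-0.485752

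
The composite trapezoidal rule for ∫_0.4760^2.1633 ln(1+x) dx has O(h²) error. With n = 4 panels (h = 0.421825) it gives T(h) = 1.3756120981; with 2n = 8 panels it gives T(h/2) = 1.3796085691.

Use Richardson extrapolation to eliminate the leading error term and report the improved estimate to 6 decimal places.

With r = 2 the leading error scales as h^2, so the weight is 2^2 = 4.
Top: 4(1.3796085691) − (1.3756120981) = 4.1428221783
4.1428221783 ÷ 3 = 1.3809407261
Shift from A(h/2): +0.0013321570.

1.380941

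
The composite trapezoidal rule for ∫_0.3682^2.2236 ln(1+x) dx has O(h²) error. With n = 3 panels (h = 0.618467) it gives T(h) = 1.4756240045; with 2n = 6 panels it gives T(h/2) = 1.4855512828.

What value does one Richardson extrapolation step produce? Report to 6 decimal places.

With r = 2 the leading error scales as h^2, so the weight is 2^2 = 4.
Top: 4(1.4855512828) − (1.4756240045) = 4.4665811267
Denominator 4 − 1 = 3.
(4×1.4855512828 − 1.4756240045)/(4 − 1) = 1.4888603756

1.488860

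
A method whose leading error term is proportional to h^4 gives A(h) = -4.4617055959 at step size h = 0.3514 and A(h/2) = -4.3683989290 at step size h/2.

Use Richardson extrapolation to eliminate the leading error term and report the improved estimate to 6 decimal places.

Method order is 4; weight 2^4 = 16.
2^4*A(h/2) = -69.8943828640; minus A(h) gives -65.4326772681.
Denominator 16 − 1 = 15.
Result: -4.3621784845

-4.362178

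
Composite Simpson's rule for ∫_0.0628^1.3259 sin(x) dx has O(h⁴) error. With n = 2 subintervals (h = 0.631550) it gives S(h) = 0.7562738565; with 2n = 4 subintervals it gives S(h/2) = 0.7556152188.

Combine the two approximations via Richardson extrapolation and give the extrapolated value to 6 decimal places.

0.755571

Leading term ∝ h^4; use weight 16 = 2^4.
Difference of the inputs: 0.7556152188 − 0.7562738565 = -0.0006586377
Divide by 2^4 − 1 = 15: (-0.0006586377)/15 = -0.0000439092
R = 0.7556152188 − 0.0000439092 = 0.7555713096
Shift from A(h/2): −0.0000439092.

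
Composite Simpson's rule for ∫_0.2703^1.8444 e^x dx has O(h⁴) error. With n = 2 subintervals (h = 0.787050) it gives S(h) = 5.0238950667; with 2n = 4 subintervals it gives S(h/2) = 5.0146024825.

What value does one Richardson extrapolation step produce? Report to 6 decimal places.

With r = 4 the leading error scales as h^4, so the weight is 2^4 = 16.
Weighted: 80.2336397200 − 5.0238950667 = 75.2097446533
Extrapolated: 75.2097446533 / 15 = 5.0139829769
Gap between inputs: 9.293e-03; correction applied: −0.0006195056.

5.013983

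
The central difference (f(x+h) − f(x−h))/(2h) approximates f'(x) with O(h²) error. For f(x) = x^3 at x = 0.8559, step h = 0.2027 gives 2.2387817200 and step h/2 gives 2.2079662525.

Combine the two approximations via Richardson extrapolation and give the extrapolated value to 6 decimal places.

2.197694

With r = 2 the leading error scales as h^2, so the weight is 2^2 = 4.
4*2.2079662525 = 8.8318650100; subtract 2.2387817200 → 6.5930832900
6.5930832900 ÷ 3 = 2.1976944300
Shift from A(h/2): −0.0102718225.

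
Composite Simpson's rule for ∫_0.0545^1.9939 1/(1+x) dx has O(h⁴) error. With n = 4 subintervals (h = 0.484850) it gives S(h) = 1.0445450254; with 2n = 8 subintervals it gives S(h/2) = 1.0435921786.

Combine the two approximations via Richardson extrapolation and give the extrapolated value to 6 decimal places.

1.043529

Error is O(h^4); halving h shrinks it by 2^4 = 16.
2^4×A(h/2) = 16.6974748576; minus A(h) gives 15.6529298322.
Extrapolated: 15.6529298322 / 15 = 1.0435286555
Shift from A(h/2): −0.0000635231.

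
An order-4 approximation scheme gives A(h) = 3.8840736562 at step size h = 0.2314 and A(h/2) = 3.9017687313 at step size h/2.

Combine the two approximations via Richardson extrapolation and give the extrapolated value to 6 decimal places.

r = 4, so 2^r = 16.
Difference of the inputs: 3.9017687313 − 3.8840736562 = 0.0176950751
Divide by 2^4 − 1 = 15: 0.0176950751/15 = 0.0011796717
R = A(h/2) + (A(h/2) − A(h))/15 = 3.9017687313 + 0.0011796717 = 3.9029484030
Gap between inputs: 1.770e-02; correction applied: +0.0011796717.

3.902948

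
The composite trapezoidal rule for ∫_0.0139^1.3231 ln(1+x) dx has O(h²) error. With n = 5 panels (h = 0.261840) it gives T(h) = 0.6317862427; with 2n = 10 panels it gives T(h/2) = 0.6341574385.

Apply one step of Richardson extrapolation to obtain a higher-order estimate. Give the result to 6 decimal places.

r = 2: numerator weight 4, denominator 3.
2^2*A(h/2) = 2.5366297540; minus A(h) gives 1.9048435113.
Extrapolated: 1.9048435113 / 3 = 0.6349478371
Gap between inputs: 2.371e-03; correction applied: +0.0007903986.

0.634948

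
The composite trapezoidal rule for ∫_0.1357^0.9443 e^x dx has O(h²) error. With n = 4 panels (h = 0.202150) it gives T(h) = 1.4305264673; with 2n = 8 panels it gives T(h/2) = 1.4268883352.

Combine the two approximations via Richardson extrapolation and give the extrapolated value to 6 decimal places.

Leading term ∝ h^2; use weight 4 = 2^2.
Difference of the inputs: 1.4268883352 − 1.4305264673 = -0.0036381321
Correction (A(h/2) − A(h))/(4 − 1) = (-0.0036381321)/3 = -0.0012127107
R = 1.4268883352 − 0.0012127107 = 1.4256756245
Gap between inputs: 3.638e-03; correction applied: −0.0012127107.

1.425676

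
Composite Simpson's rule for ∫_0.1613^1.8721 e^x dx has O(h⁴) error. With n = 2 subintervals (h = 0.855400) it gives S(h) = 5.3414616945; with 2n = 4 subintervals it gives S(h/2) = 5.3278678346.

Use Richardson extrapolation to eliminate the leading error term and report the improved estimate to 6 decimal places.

5.326962

The method has order 4: 2^4 = 16.
Difference of the inputs: 5.3278678346 − 5.3414616945 = -0.0135938599
Divide by 2^4 − 1 = 15: (-0.0135938599)/15 = -0.0009062573
R = A(h/2) + (A(h/2) − A(h))/15 = 5.3278678346 − 0.0009062573 = 5.3269615773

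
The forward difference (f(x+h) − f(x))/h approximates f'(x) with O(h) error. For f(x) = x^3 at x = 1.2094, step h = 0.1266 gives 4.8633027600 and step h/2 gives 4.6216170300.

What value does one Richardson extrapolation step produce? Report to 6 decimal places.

4.379931

The method has order 1: 2^1 = 2.
Numerator 2×A(h/2) − A(h) = 2×4.6216170300 − 4.8633027600 = 4.3799313000
Denominator 2 − 1 = 1.
Result: 4.3799313000
Correction |R − A(h/2)| = 2.417e-01; gap |A(h/2) − A(h)| = 2.417e-01.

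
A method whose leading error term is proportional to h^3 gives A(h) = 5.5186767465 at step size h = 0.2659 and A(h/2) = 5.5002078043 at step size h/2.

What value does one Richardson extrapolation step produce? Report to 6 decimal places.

Order 3 gives 2^r = 8 and 2^r − 1 = 7.
8*5.5002078043 = 44.0016624344; 44.0016624344 − 5.5186767465 = 38.4829856879
Extrapolated: 38.4829856879 / 7 = 5.4975693840

5.497569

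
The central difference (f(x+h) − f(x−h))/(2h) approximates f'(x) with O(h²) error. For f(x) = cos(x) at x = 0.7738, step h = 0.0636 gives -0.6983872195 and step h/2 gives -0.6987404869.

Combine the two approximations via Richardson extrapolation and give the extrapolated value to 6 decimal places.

-0.698858

Method order is 2; weight 2^2 = 4.
4·(-0.6987404869) − (-0.6983872195) = -2.0965747281
(4·(-0.6987404869) − (-0.6983872195))/(4 − 1) = -0.6988582427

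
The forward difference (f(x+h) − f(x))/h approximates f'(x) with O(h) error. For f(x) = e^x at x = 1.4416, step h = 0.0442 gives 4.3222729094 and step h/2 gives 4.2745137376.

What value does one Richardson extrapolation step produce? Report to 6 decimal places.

4.226755

Order 1 gives 2^r = 2 and 2^r − 1 = 1.
A(h/2) − A(h) = 4.2745137376 − 4.3222729094 = -0.0477591718
Divide by 2^1 − 1 = 1: (-0.0477591718)/1 = -0.0477591718
R = 4.2745137376 − 0.0477591718 = 4.2267545658
Gap between inputs: 4.776e-02; correction applied: −0.0477591718.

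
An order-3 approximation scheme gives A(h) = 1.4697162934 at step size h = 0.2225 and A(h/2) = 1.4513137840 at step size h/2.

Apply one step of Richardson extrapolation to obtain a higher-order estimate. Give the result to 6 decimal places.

With r = 3 the leading error scales as h^3, so the weight is 2^3 = 8.
Top: 8(1.4513137840) − (1.4697162934) = 10.1407939786
10.1407939786 ÷ 7 = 1.4486848541
Shift from A(h/2): −0.0026289299.

1.448685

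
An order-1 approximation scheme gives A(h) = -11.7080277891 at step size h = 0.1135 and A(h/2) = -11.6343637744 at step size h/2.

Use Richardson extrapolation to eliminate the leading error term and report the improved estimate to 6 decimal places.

-11.560700

r = 1: numerator weight 2, denominator 1.
2·(-11.6343637744) = -23.2687275488; (-23.2687275488) − (-11.7080277891) = -11.5606997597
Denominator 2 − 1 = 1.
Result: -11.5606997597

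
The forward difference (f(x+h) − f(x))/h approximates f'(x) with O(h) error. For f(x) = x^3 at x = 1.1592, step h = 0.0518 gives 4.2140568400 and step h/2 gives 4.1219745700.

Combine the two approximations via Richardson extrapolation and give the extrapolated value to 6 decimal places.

r = 1: numerator weight 2, denominator 1.
Weighted: 8.2439491400 − 4.2140568400 = 4.0298923000
4.0298923000 ÷ 1 = 4.0298923000
Correction |R − A(h/2)| = 9.208e-02; gap |A(h/2) − A(h)| = 9.208e-02.

4.029892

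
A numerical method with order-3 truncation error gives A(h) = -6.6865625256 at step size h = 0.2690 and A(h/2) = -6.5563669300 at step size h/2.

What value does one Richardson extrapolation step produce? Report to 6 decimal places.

r = 3, so 2^r = 8.
Top: 8(-6.5563669300) − (-6.6865625256) = -45.7643729144
R = (-45.7643729144)/7 = -6.5377675592
Shift from A(h/2): +0.0185993708.

-6.537768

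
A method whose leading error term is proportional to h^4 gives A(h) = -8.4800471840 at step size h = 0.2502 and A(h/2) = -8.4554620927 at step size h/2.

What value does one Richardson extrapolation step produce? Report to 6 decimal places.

r = 4: numerator weight 16, denominator 15.
16*(-8.4554620927) − (-8.4800471840) = -126.8073462992
R = (-126.8073462992)/15 = -8.4538230866
Shift from A(h/2): +0.0016390061.

-8.453823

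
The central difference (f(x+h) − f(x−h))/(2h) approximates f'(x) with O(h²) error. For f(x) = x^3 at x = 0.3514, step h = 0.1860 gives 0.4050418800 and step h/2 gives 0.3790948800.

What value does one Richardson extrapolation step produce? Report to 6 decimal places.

0.370446

The method has order 2: 2^2 = 4.
Weighted: 1.5163795200 − 0.4050418800 = 1.1113376400
Denominator 4 − 1 = 3.
Result: 0.3704458800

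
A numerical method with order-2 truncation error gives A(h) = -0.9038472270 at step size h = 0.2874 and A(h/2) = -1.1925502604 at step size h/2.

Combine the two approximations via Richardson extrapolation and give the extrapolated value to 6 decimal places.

Order 2 gives 2^r = 4 and 2^r − 1 = 3.
Numerator 4 × A(h/2) − A(h) = 4 × (-1.1925502604) − (-0.9038472270) = -3.8663538146
R = (-3.8663538146)/3 = -1.2887846049
Shift from A(h/2): −0.0962343445.

-1.288785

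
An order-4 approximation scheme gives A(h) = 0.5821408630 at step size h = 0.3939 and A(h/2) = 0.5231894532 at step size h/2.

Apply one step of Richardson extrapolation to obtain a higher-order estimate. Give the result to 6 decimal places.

0.519259

Leading term ∝ h^4; use weight 16 = 2^4.
Numerator 16×A(h/2) − A(h) = 16×0.5231894532 − 0.5821408630 = 7.7888903882
R = 7.7888903882/15 = 0.5192593592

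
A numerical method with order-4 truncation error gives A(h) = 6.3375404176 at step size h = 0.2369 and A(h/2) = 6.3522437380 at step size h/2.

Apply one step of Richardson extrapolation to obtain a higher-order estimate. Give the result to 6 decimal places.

6.353224

Error is O(h^4); halving h shrinks it by 2^4 = 16.
Weighted: 101.6358998080 − 6.3375404176 = 95.2983593904
Extrapolated: 95.2983593904 / 15 = 6.3532239594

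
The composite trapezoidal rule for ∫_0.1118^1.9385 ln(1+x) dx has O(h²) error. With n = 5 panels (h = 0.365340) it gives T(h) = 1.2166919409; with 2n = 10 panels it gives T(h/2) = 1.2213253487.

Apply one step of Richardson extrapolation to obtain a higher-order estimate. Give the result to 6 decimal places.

1.222870

Order 2 gives 2^r = 4 and 2^r − 1 = 3.
4 × 1.2213253487 = 4.8853013948; subtract 1.2166919409 → 3.6686094539
Extrapolated: 3.6686094539 / 3 = 1.2228698180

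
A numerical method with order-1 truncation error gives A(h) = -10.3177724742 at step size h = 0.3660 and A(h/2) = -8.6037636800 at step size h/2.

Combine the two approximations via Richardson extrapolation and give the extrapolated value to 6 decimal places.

-6.889755

With r = 1 the leading error scales as h^1, so the weight is 2^1 = 2.
A(h/2) − A(h) = -8.6037636800 − (-10.3177724742) = 1.7140087942
Divide by 2^1 − 1 = 1: 1.7140087942/1 = 1.7140087942
R = -8.6037636800 + 1.7140087942 = -6.8897548858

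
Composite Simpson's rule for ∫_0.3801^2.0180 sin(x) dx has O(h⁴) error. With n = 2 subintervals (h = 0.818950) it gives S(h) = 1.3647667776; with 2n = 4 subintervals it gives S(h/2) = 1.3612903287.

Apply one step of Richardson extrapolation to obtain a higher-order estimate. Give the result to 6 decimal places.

Error is O(h^4); halving h shrinks it by 2^4 = 16.
2^4*A(h/2) = 21.7806452592; minus A(h) gives 20.4158784816.
20.4158784816 ÷ 15 = 1.3610585654
Shift from A(h/2): −0.0002317633.

1.361059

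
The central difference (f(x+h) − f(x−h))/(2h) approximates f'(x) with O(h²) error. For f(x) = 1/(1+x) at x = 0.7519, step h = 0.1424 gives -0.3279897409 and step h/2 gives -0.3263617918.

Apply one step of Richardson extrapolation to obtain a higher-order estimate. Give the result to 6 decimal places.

r = 2: numerator weight 4, denominator 3.
Difference of the inputs: -0.3263617918 − (-0.3279897409) = 0.0016279491
Correction (A(h/2) − A(h))/(4 − 1) = 0.0016279491/3 = 0.0005426497
R = A(h/2) + (A(h/2) − A(h))/3 = -0.3263617918 + 0.0005426497 = -0.3258191421
Shift from A(h/2): +0.0005426497.

-0.325819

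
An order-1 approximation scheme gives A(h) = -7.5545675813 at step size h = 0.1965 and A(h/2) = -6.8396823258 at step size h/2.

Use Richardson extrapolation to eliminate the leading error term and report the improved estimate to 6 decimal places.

The method has order 1: 2^1 = 2.
2×(-6.8396823258) − (-7.5545675813) = -6.1247970703
(2×(-6.8396823258) − (-7.5545675813))/(2 − 1) = -6.1247970703

-6.124797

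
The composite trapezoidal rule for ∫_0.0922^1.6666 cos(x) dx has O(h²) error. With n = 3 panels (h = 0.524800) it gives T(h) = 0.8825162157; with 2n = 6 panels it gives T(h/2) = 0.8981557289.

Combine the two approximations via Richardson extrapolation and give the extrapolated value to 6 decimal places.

With r = 2 the leading error scales as h^2, so the weight is 2^2 = 4.
Top: 4(0.8981557289) − (0.8825162157) = 2.7101066999
R = 2.7101066999/3 = 0.9033689000

0.903369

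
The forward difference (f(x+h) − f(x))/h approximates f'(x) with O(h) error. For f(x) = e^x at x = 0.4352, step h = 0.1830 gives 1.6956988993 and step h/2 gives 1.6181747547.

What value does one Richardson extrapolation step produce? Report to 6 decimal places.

Order 1 gives 2^r = 2 and 2^r − 1 = 1.
Numerator 2×A(h/2) − A(h) = 2×1.6181747547 − 1.6956988993 = 1.5406506101
R = 1.5406506101/1 = 1.5406506101

1.540651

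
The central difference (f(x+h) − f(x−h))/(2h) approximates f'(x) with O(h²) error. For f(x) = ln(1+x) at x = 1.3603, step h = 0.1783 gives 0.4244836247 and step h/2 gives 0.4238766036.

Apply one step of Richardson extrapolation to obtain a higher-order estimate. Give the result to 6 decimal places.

0.423674

Method order is 2; weight 2^2 = 4.
4*0.4238766036 = 1.6955064144; 1.6955064144 − 0.4244836247 = 1.2710227897
R = 1.2710227897/3 = 0.4236742632
Shift from A(h/2): −0.0002023404.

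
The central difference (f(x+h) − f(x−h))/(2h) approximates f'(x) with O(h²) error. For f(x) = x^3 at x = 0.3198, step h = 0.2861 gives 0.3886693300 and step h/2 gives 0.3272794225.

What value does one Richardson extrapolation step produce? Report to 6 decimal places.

Error is O(h^2); halving h shrinks it by 2^2 = 4.
Top: 4(0.3272794225) − (0.3886693300) = 0.9204483600
0.9204483600 ÷ 3 = 0.3068161200

0.306816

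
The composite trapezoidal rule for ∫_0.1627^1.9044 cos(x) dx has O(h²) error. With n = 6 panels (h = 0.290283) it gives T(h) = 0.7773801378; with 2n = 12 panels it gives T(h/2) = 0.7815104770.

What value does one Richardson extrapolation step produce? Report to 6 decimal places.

Method order is 2; weight 2^2 = 4.
Numerator 4 × A(h/2) − A(h) = 4 × 0.7815104770 − 0.7773801378 = 2.3486617702
Denominator 4 − 1 = 3.
2.3486617702 ÷ 3 = 0.7828872567
Correction |R − A(h/2)| = 1.377e-03; gap |A(h/2) − A(h)| = 4.130e-03.

0.782887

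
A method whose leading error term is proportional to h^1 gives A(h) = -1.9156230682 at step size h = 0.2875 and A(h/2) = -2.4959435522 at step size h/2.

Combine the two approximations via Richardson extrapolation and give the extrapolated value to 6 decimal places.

Method order is 1; weight 2^1 = 2.
2·(-2.4959435522) = -4.9918871044; (-4.9918871044) − (-1.9156230682) = -3.0762640362
Divide by 2^1 − 1 = 1.
So the Richardson estimate is -3.0762640362.

-3.076264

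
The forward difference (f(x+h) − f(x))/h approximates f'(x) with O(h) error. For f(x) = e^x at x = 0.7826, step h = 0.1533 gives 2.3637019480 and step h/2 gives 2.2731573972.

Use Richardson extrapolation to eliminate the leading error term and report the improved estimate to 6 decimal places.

Order 1 gives 2^r = 2 and 2^r − 1 = 1.
Weighted: 4.5463147944 − 2.3637019480 = 2.1826128464
(2·2.2731573972 − 2.3637019480)/(2 − 1) = 2.1826128464

2.182613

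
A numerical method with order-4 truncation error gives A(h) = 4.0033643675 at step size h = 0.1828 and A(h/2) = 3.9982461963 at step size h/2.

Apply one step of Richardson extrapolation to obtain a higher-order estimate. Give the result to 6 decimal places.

3.997905

Order 4 gives 2^r = 16 and 2^r − 1 = 15.
16 × 3.9982461963 = 63.9719391408; subtract 4.0033643675 → 59.9685747733
R = 59.9685747733/15 = 3.9979049849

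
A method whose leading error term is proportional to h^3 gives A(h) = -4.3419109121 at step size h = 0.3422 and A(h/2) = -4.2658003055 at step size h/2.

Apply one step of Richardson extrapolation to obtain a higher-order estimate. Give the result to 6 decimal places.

-4.254927

With r = 3 the leading error scales as h^3, so the weight is 2^3 = 8.
8×(-4.2658003055) = -34.1264024440; subtract (-4.3419109121) → -29.7844915319
R = (-29.7844915319)/7 = -4.2549273617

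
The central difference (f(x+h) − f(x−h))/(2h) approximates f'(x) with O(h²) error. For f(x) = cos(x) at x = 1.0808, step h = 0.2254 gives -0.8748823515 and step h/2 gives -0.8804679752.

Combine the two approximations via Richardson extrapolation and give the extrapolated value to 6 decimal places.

-0.882330

Leading term ∝ h^2; use weight 4 = 2^2.
Numerator 4*A(h/2) − A(h) = 4*(-0.8804679752) − (-0.8748823515) = -2.6469895493
(4*(-0.8804679752) − (-0.8748823515))/(4 − 1) = -0.8823298498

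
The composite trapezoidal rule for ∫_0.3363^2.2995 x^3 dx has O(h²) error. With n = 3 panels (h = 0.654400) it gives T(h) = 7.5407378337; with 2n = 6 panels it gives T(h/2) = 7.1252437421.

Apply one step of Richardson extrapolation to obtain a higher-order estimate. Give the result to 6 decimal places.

6.986746

r = 2: numerator weight 4, denominator 3.
2^2×A(h/2) = 28.5009749684; minus A(h) gives 20.9602371347.
Extrapolated: 20.9602371347 / 3 = 6.9867457116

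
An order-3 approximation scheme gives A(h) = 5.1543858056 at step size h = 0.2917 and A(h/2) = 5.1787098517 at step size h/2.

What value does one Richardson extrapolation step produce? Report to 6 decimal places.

5.182185

Error is O(h^3); halving h shrinks it by 2^3 = 8.
8×5.1787098517 = 41.4296788136; 41.4296788136 − 5.1543858056 = 36.2752930080
Denominator 8 − 1 = 7.
R = 36.2752930080/7 = 5.1821847154
Correction |R − A(h/2)| = 3.475e-03; gap |A(h/2) − A(h)| = 2.432e-02.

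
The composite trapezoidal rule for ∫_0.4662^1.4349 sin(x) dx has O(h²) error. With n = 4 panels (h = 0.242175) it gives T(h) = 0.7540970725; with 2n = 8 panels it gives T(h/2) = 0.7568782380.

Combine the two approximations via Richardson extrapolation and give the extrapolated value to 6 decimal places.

0.757805

With r = 2 the leading error scales as h^2, so the weight is 2^2 = 4.
2^2·A(h/2) = 3.0275129520; minus A(h) gives 2.2734158795.
Divide by 2^2 − 1 = 3.
Extrapolated: 2.2734158795 / 3 = 0.7578052932
Shift from A(h/2): +0.0009270552.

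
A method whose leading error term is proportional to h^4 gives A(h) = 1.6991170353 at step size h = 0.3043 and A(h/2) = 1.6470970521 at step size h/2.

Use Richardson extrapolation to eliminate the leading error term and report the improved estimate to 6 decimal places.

Error is O(h^4); halving h shrinks it by 2^4 = 16.
16*1.6470970521 − 1.6991170353 = 24.6544357983
Divide by 2^4 − 1 = 15.
R = 24.6544357983/15 = 1.6436290532

1.643629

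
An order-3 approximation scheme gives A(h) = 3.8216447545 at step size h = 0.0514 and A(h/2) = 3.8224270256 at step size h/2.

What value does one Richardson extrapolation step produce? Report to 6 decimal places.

With r = 3 the leading error scales as h^3, so the weight is 2^3 = 8.
Numerator 8 × A(h/2) − A(h) = 8 × 3.8224270256 − 3.8216447545 = 26.7577714503
Denominator 8 − 1 = 7.
(8 × 3.8224270256 − 3.8216447545)/(8 − 1) = 3.8225387786

3.822539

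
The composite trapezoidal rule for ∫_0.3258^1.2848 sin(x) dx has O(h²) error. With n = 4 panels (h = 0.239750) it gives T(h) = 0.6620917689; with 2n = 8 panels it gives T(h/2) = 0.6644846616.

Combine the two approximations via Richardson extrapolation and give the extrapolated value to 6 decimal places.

0.665282

Order 2 gives 2^r = 4 and 2^r − 1 = 3.
4 × 0.6644846616 − 0.6620917689 = 1.9958468775
Divide by 2^2 − 1 = 3.
Result: 0.6652822925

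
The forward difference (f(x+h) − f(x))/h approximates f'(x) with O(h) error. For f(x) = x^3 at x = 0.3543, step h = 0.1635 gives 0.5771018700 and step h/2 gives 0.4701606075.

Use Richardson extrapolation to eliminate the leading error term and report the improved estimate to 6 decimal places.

0.363219

With r = 1 the leading error scales as h^1, so the weight is 2^1 = 2.
2×0.4701606075 = 0.9403212150; 0.9403212150 − 0.5771018700 = 0.3632193450
Divide by 2^1 − 1 = 1.
R = 0.3632193450/1 = 0.3632193450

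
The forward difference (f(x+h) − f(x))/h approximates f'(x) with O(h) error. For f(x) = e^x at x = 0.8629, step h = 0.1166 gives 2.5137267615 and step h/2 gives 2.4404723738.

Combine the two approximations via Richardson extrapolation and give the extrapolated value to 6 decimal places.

Order 1 gives 2^r = 2 and 2^r − 1 = 1.
2·2.4404723738 = 4.8809447476; 4.8809447476 − 2.5137267615 = 2.3672179861
(2·2.4404723738 − 2.5137267615)/(2 − 1) = 2.3672179861
Gap between inputs: 7.325e-02; correction applied: −0.0732543877.

2.367218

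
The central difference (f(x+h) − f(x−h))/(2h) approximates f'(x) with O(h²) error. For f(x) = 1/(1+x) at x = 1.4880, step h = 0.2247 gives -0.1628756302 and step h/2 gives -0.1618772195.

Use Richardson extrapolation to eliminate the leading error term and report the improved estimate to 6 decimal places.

-0.161544

Order 2 gives 2^r = 4 and 2^r − 1 = 3.
Weighted: (-0.6475088780) − (-0.1628756302) = -0.4846332478
Divide by 2^2 − 1 = 3.
(4×(-0.1618772195) − (-0.1628756302))/(4 − 1) = -0.1615444159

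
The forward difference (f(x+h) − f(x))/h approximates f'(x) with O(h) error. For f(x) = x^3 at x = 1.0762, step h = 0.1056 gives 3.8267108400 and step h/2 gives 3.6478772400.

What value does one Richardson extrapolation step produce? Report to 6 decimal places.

With r = 1 the leading error scales as h^1, so the weight is 2^1 = 2.
Difference of the inputs: 3.6478772400 − 3.8267108400 = -0.1788336000
Correction (A(h/2) − A(h))/(2 − 1) = (-0.1788336000)/1 = -0.1788336000
R = 3.6478772400 − 0.1788336000 = 3.4690436400

3.469044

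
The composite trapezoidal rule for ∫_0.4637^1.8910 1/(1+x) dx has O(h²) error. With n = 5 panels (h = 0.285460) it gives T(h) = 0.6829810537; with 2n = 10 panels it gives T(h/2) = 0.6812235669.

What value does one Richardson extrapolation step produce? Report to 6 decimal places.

0.680638

Order 2 gives 2^r = 4 and 2^r − 1 = 3.
Numerator 4 × A(h/2) − A(h) = 4 × 0.6812235669 − 0.6829810537 = 2.0419132139
Extrapolated: 2.0419132139 / 3 = 0.6806377380
Gap between inputs: 1.757e-03; correction applied: −0.0005858289.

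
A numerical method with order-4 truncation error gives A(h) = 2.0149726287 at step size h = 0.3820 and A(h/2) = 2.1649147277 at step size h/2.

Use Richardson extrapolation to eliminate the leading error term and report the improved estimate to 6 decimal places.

Error is O(h^4); halving h shrinks it by 2^4 = 16.
Weighted: 34.6386356432 − 2.0149726287 = 32.6236630145
32.6236630145 ÷ 15 = 2.1749108676

2.174911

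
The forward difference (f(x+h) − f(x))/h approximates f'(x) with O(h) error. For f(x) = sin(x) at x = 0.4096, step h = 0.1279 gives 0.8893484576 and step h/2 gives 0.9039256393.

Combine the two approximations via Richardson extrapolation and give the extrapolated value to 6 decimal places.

r = 1: numerator weight 2, denominator 1.
Weighted: 1.8078512786 − 0.8893484576 = 0.9185028210
(2·0.9039256393 − 0.8893484576)/(2 − 1) = 0.9185028210
Correction |R − A(h/2)| = 1.458e-02; gap |A(h/2) − A(h)| = 1.458e-02.

0.918503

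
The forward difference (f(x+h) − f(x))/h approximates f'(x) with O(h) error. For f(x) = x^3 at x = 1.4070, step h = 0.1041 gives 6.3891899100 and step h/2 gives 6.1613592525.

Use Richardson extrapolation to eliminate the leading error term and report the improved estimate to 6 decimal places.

The method has order 1: 2^1 = 2.
2 × 6.1613592525 = 12.3227185050; subtract 6.3891899100 → 5.9335285950
Divide by 2^1 − 1 = 1.
R = 5.9335285950/1 = 5.9335285950
Correction |R − A(h/2)| = 2.278e-01; gap |A(h/2) − A(h)| = 2.278e-01.

5.933529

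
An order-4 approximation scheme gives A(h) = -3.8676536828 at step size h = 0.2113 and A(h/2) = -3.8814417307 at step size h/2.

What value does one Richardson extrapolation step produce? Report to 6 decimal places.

Method order is 4; weight 2^4 = 16.
16×(-3.8814417307) − (-3.8676536828) = -58.2354140084
(-58.2354140084) ÷ 15 = -3.8823609339

-3.882361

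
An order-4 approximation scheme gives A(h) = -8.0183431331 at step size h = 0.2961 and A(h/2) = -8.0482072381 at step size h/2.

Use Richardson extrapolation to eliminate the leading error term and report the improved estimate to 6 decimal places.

-8.050198

Leading term ∝ h^4; use weight 16 = 2^4.
16×(-8.0482072381) − (-8.0183431331) = -120.7529726765
(-120.7529726765) ÷ 15 = -8.0501981784
Correction |R − A(h/2)| = 1.991e-03; gap |A(h/2) − A(h)| = 2.986e-02.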